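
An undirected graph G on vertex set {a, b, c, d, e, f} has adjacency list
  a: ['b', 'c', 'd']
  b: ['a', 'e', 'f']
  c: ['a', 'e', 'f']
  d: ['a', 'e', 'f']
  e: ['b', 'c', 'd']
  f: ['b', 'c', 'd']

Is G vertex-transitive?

G is 3-regular and bipartite with parts {a, e, f} and {b, c, d} (each part is independent and every cross-pair is an edge), so G = K_{3,3}. Aut(K_{3,3}) is the wreath product S_3 ≀ Z_2: permute within each part, then optionally swap the parts; |Aut| = 2·(3!)² = 72. Under this action every vertex can be carried to every other, so G is vertex-transitive.

Yes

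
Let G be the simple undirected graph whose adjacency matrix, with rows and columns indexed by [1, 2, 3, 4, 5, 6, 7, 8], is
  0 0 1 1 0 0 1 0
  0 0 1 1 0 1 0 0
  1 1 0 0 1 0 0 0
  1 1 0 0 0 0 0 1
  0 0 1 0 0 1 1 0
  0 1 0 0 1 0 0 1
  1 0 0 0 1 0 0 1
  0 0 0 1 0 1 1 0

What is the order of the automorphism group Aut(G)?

48

G is 3-regular and bipartite on 2^3 = 8 vertices with girth 4; it is the hypercube graph Q_3. Aut(Q_3) consists of the signed permutations of the 3 coordinate axes: 3! permutations times 2^3 sign flips, so |Aut| = 2^3·3! = 48.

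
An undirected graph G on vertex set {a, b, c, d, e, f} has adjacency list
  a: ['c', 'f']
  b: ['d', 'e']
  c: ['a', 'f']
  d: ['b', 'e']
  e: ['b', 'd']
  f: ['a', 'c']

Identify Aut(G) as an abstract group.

D_3 ≀ Z_2

G has two connected components, {a, c, f} and {b, d, e}; each is 2-regular, so G = C_3 ⊔ C_3. With two isomorphic components, Aut(G) = Aut(C_3) ≀ S_2 = (D_3 × D_3) ⋊ Z_2: permute each cycle by D_3, then optionally swap the two cycles. Order 2·(2·3)² = 72.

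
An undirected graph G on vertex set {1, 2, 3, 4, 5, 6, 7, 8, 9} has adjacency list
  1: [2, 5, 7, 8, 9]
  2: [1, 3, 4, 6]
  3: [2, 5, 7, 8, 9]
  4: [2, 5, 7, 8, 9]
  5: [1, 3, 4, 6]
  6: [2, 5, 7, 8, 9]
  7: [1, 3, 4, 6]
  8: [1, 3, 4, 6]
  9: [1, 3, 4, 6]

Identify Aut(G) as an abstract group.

The vertices split by degree into {1, 3, 4, 6} (degree 5) and {2, 5, 7, 8, 9} (degree 4); every edge runs between the two parts, so G is the complete bipartite graph K_{4,5}. Automorphisms preserve the bipartition setwise (since the parts differ in size) and act as S_5 × S_4 within it; |Aut| = 2880.

S_5 × S_4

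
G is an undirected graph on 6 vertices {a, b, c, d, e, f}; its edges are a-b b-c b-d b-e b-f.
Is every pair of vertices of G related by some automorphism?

Vertex b is the only vertex of degree 5, so every automorphism fixes it; G is not vertex-transitive.

No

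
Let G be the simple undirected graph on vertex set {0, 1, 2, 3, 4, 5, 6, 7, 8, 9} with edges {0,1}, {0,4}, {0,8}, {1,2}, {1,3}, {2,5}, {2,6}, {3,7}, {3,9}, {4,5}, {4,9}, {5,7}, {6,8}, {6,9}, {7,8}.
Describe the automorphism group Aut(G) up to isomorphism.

the symmetric group S_5

G is 3-regular on 10 vertices with no triangles and no 4-cycles (girth 5): this is the Petersen graph. It is a classical fact that the Petersen graph has automorphism group S_5 (order 120), arising from its description as the Kneser graph K(5,2).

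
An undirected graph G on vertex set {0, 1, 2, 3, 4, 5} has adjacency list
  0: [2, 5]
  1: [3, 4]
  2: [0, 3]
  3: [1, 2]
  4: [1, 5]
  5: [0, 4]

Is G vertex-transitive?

Yes

G is 2-regular and connected on 6 vertices, i.e. the cycle C_6. The automorphisms of the 6-cycle are exactly the symmetries of a regular 6-gon: the dihedral group D_6, |D_6| = 12. Under this action every vertex can be carried to every other, so G is vertex-transitive.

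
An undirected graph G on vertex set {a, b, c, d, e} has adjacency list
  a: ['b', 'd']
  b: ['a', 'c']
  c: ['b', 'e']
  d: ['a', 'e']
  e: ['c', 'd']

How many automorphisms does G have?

Every vertex has degree 2 and the graph is connected, so G is the 5-cycle C_5. The automorphisms of the 5-cycle are exactly the symmetries of a regular 5-gon: the dihedral group D_5, |D_5| = 10.

10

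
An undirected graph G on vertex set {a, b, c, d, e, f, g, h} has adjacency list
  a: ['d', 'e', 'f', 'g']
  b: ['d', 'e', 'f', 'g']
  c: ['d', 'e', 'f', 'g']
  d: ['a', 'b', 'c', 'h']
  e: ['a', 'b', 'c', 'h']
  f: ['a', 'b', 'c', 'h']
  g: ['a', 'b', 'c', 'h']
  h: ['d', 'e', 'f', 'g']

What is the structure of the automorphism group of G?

(S_4 × S_4) ⋊ Z_2

G is 4-regular and bipartite with parts {d, e, f, g} and {a, b, c, h} (each part is independent and every cross-pair is an edge), so G = K_{4,4}. Aut(K_{4,4}) is the wreath product S_4 ≀ Z_2: permute within each part, then optionally swap the parts; |Aut| = 2·(4!)² = 1152.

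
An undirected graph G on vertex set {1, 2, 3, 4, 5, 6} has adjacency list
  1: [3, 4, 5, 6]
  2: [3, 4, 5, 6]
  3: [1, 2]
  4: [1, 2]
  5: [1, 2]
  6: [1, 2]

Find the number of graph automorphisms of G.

48

The vertices split by degree into {1, 2} (degree 4) and {3, 4, 5, 6} (degree 2); every edge runs between the two parts, so G is the complete bipartite graph K_{2,4}. The parts have unequal sizes, so no automorphism swaps them; each part is permuted independently, giving S_4 × S_2 of order 4!·2! = 48.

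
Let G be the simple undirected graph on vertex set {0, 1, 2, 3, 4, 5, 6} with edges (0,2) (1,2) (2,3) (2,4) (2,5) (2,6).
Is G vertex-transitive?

No

Vertex 2 is the only vertex of degree 6, so every automorphism fixes it; G is not vertex-transitive.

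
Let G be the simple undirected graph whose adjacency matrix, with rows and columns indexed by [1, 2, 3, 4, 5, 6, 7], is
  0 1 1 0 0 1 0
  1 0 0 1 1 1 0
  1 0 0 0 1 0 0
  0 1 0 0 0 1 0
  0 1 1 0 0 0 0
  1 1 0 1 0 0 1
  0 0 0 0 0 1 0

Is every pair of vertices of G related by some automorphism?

Vertex 1 is the only vertex of degree 3, so every automorphism fixes it; G is not vertex-transitive.

No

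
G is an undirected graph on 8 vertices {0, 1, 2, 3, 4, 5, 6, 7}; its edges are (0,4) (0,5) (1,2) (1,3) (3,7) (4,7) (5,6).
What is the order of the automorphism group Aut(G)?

2

The degree sequence is [2, 2, 1, 2, 2, 2, 1, 2]; the two degree-1 vertices 2 and 6 are the ends of a path, so G = P_8. The only nontrivial automorphism of a path is the end-to-end reflection, so Aut(G) ≅ Z_2.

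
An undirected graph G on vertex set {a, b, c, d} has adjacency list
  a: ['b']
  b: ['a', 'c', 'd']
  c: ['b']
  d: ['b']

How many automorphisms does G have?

Vertex b has degree 3 and every other vertex has degree 1, so G is the star K_{1,3} with centre b. The 3 leaves are pairwise interchangeable while the centre is fixed, giving Aut(G) = S_3.

6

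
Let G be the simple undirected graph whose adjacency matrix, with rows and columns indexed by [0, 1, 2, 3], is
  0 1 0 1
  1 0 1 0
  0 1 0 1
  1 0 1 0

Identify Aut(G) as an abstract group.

the dihedral group of order 8

G is 2-regular and connected on 4 vertices, i.e. the cycle C_4. The automorphisms of the 4-cycle are exactly the symmetries of a regular 4-gon: the dihedral group D_4, |D_4| = 8.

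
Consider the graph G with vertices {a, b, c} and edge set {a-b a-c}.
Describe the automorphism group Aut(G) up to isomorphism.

The degree sequence is [2, 1, 1]; the two degree-1 vertices b and c are the ends of a path, so G = P_3. The only nontrivial automorphism of a path is the end-to-end reflection, so Aut(G) ≅ Z_2.

Z_2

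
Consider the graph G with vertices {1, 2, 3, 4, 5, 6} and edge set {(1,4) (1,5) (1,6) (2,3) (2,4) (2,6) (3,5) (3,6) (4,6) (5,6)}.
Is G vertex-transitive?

Vertex 6 is the only vertex of degree 5, so every automorphism fixes it; G is not vertex-transitive.

No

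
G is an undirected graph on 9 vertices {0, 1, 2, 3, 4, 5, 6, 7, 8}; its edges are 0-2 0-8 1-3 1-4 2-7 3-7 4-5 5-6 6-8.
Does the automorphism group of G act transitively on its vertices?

Yes

Every vertex has degree 2 and the graph is connected, so G is the 9-cycle C_9. C_9 has 9 rotations and 9 reflections, so Aut(C_9) ≅ D_9 of order 18. Under this action every vertex can be carried to every other, so G is vertex-transitive.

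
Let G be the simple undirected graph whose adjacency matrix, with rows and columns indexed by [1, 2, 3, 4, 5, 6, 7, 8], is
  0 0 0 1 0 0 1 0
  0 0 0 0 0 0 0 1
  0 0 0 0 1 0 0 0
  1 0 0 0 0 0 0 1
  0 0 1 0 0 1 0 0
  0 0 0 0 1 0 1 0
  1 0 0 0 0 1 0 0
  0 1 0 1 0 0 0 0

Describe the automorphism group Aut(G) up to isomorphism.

Z_2

The degree sequence is [2, 1, 1, 2, 2, 2, 2, 2]; the two degree-1 vertices 2 and 3 are the ends of a path, so G = P_8. A path has exactly one nontrivial symmetry — reversal — giving Aut(G) of order 2.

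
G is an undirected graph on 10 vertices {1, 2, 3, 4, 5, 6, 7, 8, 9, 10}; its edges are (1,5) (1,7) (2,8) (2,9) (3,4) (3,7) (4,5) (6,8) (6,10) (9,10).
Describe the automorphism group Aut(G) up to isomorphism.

G has two connected components, {1, 3, 4, 5, 7} and {2, 6, 8, 9, 10}; each is 2-regular, so G = C_5 ⊔ C_5. Aut of a disjoint union of two copies of C_5 is the wreath product D_5 ≀ Z_2, of order 2·10² = 200.

(D_5 × D_5) ⋊ Z_2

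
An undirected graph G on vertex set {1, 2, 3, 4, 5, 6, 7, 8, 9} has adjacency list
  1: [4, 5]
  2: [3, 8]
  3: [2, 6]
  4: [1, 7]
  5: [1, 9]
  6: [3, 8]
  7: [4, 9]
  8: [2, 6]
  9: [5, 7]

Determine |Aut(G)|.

80

G has two connected components, {1, 4, 5, 7, 9} and {2, 3, 6, 8}; each is 2-regular, so G = C_5 ⊔ C_4. No automorphism exchanges components of different sizes, hence Aut(G) is the direct product D_4 × D_5, order 80.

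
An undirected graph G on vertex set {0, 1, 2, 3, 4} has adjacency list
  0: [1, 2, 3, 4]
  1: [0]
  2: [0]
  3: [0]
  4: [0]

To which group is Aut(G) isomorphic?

the symmetric group on 4 letters

Vertex 0 has degree 4 and every other vertex has degree 1, so G is the star K_{1,4} with centre 0. The 4 leaves are pairwise interchangeable while the centre is fixed, giving Aut(G) = S_4.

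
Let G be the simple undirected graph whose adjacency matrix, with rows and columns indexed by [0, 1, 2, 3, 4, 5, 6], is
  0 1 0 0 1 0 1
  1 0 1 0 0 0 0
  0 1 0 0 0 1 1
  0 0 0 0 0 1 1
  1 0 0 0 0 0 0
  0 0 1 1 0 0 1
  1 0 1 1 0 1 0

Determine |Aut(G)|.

The degree sequence is [3, 2, 3, 2, 1, 3, 4]. Checking the degree-preserving permutations of the vertex set shows that none except the identity preserves every edge, so Aut(G) is trivial.

1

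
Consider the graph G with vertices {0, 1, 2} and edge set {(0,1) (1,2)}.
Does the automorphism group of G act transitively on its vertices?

No

Vertex 1 is the only vertex of degree 2, so every automorphism fixes it; G is not vertex-transitive.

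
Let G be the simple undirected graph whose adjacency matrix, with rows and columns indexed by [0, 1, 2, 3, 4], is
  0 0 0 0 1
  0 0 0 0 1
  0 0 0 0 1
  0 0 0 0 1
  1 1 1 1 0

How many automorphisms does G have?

Vertex 4 has degree 4 and every other vertex has degree 1, so G is the star K_{1,4} with centre 4. Any automorphism fixes the centre and permutes the 4 leaves freely, so Aut(G) ≅ S_4 of order 4! = 24.

24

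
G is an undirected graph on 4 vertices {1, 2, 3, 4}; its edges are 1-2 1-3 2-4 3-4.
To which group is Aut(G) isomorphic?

the hyperoctahedral group B_2

G is 2-regular and bipartite on 2^2 = 4 vertices with girth 4; it is the hypercube graph Q_2. Aut(Q_2) consists of the signed permutations of the 2 coordinate axes: 2! permutations times 2^2 sign flips, so |Aut| = 2^2·2! = 8.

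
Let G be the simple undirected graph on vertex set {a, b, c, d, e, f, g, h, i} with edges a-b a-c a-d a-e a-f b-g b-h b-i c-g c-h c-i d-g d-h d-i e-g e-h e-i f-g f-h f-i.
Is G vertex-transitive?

No

Automorphisms preserve degree, but G has vertices of degree 4 and vertices of degree 5; no automorphism maps one to the other, so G is not vertex-transitive.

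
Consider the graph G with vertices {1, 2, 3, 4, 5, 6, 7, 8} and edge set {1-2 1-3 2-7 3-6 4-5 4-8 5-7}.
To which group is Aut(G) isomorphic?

The degree sequence is [2, 2, 2, 2, 2, 1, 2, 1]; the two degree-1 vertices 6 and 8 are the ends of a path, so G = P_8. The only nontrivial automorphism of a path is the end-to-end reflection, so Aut(G) ≅ Z_2.

Z_2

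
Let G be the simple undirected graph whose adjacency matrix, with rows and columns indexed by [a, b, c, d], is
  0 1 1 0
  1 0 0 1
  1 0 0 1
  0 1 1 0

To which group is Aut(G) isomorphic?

G is 2-regular and bipartite on 2^2 = 4 vertices with girth 4; it is the hypercube graph Q_2. Aut(Q_2) consists of the signed permutations of the 2 coordinate axes: 2! permutations times 2^2 sign flips, so |Aut| = 2^2·2! = 8.

the dihedral group of order 8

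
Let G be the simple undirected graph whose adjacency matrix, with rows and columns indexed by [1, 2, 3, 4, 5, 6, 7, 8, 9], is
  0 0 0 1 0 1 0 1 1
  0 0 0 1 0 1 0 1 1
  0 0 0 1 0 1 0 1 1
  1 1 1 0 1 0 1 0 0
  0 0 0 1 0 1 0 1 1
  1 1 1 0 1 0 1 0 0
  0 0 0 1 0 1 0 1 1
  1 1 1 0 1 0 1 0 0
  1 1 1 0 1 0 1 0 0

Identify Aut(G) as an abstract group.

The vertices split by degree into {4, 6, 8, 9} (degree 5) and {1, 2, 3, 5, 7} (degree 4); every edge runs between the two parts, so G is the complete bipartite graph K_{4,5}. Automorphisms preserve the bipartition setwise (since the parts differ in size) and act as S_5 × S_4 within it; |Aut| = 2880.

S_5 × S_4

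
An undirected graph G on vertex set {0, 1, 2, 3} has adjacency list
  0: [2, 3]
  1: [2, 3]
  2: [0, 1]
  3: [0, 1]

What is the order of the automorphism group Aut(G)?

8

G is 2-regular and bipartite with parts {2, 3} and {0, 1} (each part is independent and every cross-pair is an edge), so G = K_{2,2}. Aut(K_{2,2}) is the wreath product S_2 ≀ Z_2: permute within each part, then optionally swap the parts; |Aut| = 2·(2!)² = 8.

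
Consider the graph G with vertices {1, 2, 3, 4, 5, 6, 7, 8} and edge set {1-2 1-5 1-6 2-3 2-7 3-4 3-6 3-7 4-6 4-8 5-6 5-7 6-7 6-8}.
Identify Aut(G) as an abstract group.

The degree sequence is [3, 3, 4, 3, 3, 6, 4, 2]. Checking the degree-preserving permutations of the vertex set shows that none except the identity preserves every edge, so Aut(G) is trivial.

the trivial group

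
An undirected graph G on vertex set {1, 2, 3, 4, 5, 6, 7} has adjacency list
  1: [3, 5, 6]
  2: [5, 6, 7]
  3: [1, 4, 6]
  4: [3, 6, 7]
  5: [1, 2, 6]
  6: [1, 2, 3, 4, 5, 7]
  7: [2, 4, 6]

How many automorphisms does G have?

12

Vertex 6 is the unique vertex of degree 6; the remaining 6 vertices each have degree 3 and induce a cycle, so G is the wheel on 7 vertices with hub 6. With the hub fixed, the remaining symmetry is that of the rim cycle C_6, giving the dihedral group D_6.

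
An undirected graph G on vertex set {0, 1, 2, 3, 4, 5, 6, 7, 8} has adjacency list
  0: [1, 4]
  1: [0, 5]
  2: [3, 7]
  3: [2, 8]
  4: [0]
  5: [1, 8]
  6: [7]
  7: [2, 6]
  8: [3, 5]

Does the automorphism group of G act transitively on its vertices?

Automorphisms preserve degree, but G has vertices of degree 1 and vertices of degree 2; no automorphism maps one to the other, so G is not vertex-transitive.

No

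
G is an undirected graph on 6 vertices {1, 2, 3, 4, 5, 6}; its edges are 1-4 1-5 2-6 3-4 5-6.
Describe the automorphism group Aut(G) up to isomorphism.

The degree sequence is [2, 1, 1, 2, 2, 2]; the two degree-1 vertices 2 and 3 are the ends of a path, so G = P_6. The only nontrivial automorphism of a path is the end-to-end reflection, so Aut(G) ≅ Z_2.

C_2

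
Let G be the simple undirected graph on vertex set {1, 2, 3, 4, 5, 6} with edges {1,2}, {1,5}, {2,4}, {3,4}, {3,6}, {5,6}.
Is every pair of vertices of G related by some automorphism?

Yes

Every vertex has degree 2 and the graph is connected, so G is the 6-cycle C_6. C_6 has 6 rotations and 6 reflections, so Aut(C_6) ≅ D_6 of order 12. This group acts transitively on the 6 vertices.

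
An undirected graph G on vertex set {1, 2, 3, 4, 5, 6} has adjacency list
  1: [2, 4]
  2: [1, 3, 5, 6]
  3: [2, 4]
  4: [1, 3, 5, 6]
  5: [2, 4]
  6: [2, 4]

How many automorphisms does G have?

The vertices split by degree into {2, 4} (degree 4) and {1, 3, 5, 6} (degree 2); every edge runs between the two parts, so G is the complete bipartite graph K_{2,4}. Automorphisms preserve the bipartition setwise (since the parts differ in size) and act as S_4 × S_2 within it; |Aut| = 48.

48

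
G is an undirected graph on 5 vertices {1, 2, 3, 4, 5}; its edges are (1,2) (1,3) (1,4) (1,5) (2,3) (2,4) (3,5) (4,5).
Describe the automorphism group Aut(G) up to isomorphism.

the dihedral group of order 8

Vertex 1 is the unique vertex of degree 4; the remaining 4 vertices each have degree 3 and induce a cycle, so G is the wheel on 5 vertices with hub 1. Every automorphism fixes the hub and acts on the rim 4-cycle, so Aut(G) ≅ Aut(C_4) = D_4 of order 8.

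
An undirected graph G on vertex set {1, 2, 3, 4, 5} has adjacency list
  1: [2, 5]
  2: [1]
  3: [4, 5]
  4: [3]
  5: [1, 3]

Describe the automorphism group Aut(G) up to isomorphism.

The degree sequence is [2, 1, 2, 1, 2]; the two degree-1 vertices 2 and 4 are the ends of a path, so G = P_5. The only nontrivial automorphism of a path is the end-to-end reflection, so Aut(G) ≅ Z_2.

Z_2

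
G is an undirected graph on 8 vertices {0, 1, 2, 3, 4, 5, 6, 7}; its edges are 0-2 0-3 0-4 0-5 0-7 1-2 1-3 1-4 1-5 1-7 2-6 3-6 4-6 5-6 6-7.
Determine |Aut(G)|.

The vertices split by degree into {0, 1, 6} (degree 5) and {2, 3, 4, 5, 7} (degree 3); every edge runs between the two parts, so G is the complete bipartite graph K_{3,5}. Automorphisms preserve the bipartition setwise (since the parts differ in size) and act as S_5 × S_3 within it; |Aut| = 720.

720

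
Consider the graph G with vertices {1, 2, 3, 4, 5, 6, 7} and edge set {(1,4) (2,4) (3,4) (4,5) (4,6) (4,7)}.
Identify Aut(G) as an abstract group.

S_6

Vertex 4 has degree 6 and every other vertex has degree 1, so G is the star K_{1,6} with centre 4. The 6 leaves are pairwise interchangeable while the centre is fixed, giving Aut(G) = S_6.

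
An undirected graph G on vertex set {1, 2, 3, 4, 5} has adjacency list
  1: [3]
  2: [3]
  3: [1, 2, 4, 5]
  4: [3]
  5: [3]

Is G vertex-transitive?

Vertex 3 is the only vertex of degree 4, so every automorphism fixes it; G is not vertex-transitive.

No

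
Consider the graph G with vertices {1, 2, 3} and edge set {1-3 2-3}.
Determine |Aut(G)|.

The degree sequence is [1, 1, 2]; the two degree-1 vertices 1 and 2 are the ends of a path, so G = P_3. A path has exactly one nontrivial symmetry — reversal — giving Aut(G) of order 2.

2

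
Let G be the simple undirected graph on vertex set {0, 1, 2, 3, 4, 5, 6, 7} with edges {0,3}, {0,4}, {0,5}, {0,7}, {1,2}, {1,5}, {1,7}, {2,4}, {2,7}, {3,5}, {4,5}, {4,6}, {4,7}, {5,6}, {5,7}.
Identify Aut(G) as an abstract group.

Degrees alone do not determine every vertex (e.g. 1 and 2 both have degree 3), but their neighbour-degree multisets differ: N(1) has degrees [3, 5, 6] while N(2) has degrees [3, 5, 5]. Repeating this refinement separates all vertices, so the only automorphism is the identity.

{e}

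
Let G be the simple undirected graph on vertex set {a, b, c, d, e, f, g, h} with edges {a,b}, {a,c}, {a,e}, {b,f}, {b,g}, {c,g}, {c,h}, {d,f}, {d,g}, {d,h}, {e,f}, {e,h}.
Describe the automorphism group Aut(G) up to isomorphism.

the hyperoctahedral group B_3

G is 3-regular and bipartite on 2^3 = 8 vertices with girth 4; it is the hypercube graph Q_3. The symmetry group of the 3-cube is the hyperoctahedral group B_3 = Z_2 ≀ S_3, of order 2^3·3! = 48.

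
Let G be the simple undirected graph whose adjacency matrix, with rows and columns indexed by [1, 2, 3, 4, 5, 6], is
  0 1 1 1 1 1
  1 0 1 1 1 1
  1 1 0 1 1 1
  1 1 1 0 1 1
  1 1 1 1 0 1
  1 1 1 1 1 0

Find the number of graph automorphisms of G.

All 6 vertices are pairwise adjacent: G = K_6. Every bijection on the vertex set is an automorphism of K_6; hence Aut(K_6) ≅ S_6, order 720.

720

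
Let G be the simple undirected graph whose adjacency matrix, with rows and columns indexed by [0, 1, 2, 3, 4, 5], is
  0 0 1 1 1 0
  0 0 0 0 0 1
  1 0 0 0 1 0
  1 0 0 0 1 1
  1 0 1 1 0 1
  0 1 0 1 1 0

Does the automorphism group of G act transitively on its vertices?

No

Vertex 1 is the only vertex of degree 1, so every automorphism fixes it; G is not vertex-transitive.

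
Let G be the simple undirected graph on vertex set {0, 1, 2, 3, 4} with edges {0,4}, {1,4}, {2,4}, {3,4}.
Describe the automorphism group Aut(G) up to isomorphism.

the symmetric group on 4 letters

Vertex 4 has degree 4 and every other vertex has degree 1, so G is the star K_{1,4} with centre 4. The 4 leaves are pairwise interchangeable while the centre is fixed, giving Aut(G) = S_4.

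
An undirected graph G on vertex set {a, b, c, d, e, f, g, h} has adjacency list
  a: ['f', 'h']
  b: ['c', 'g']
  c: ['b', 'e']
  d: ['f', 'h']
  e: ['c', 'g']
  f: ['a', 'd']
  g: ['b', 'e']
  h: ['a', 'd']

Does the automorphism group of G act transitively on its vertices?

G has two connected components, {a, d, f, h} and {b, c, e, g}; each is 2-regular, so G = C_4 ⊔ C_4. Aut of a disjoint union of two copies of C_4 is the wreath product D_4 ≀ Z_2, of order 2·8² = 128. This group acts transitively on the 8 vertices.

Yes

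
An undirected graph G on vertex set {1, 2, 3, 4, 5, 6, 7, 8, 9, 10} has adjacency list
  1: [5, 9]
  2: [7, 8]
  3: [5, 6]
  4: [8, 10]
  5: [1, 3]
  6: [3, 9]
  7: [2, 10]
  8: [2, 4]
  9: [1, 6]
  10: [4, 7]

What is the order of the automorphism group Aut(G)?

200

G has two connected components, {1, 3, 5, 6, 9} and {2, 4, 7, 8, 10}; each is 2-regular, so G = C_5 ⊔ C_5. Aut of a disjoint union of two copies of C_5 is the wreath product D_5 ≀ Z_2, of order 2·10² = 200.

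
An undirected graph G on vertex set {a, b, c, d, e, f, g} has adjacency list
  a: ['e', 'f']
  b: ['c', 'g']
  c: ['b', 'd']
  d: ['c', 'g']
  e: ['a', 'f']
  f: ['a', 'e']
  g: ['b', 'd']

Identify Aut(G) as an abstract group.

G has two connected components, {b, c, d, g} and {a, e, f}; each is 2-regular, so G = C_4 ⊔ C_3. No automorphism exchanges components of different sizes, hence Aut(G) is the direct product D_3 × D_4, order 48.

D_3 × D_4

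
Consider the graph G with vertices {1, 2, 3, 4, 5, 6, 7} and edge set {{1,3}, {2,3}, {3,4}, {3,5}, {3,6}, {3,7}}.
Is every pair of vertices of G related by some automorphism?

Vertex 3 is the only vertex of degree 6, so every automorphism fixes it; G is not vertex-transitive.

No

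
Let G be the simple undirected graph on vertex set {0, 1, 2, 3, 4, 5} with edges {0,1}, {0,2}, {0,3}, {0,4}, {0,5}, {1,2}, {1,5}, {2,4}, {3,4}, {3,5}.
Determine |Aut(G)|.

Vertex 0 is the unique vertex of degree 5; the remaining 5 vertices each have degree 3 and induce a cycle, so G is the wheel on 6 vertices with hub 0. Every automorphism fixes the hub and acts on the rim 5-cycle, so Aut(G) ≅ Aut(C_5) = D_5 of order 10.

10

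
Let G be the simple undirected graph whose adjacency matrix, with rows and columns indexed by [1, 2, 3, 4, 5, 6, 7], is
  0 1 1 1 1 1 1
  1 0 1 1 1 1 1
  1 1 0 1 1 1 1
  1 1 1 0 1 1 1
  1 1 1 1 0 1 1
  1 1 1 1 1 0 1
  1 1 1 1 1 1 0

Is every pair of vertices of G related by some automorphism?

Yes

All 7 vertices are pairwise adjacent: G = K_7. Every bijection on the vertex set is an automorphism of K_7; hence Aut(K_7) ≅ S_7, order 5040. Under this action every vertex can be carried to every other, so G is vertex-transitive.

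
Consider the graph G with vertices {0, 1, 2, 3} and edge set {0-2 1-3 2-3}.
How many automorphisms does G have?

2

The degree sequence is [1, 1, 2, 2]; the two degree-1 vertices 0 and 1 are the ends of a path, so G = P_4. The only nontrivial automorphism of a path is the end-to-end reflection, so Aut(G) ≅ Z_2.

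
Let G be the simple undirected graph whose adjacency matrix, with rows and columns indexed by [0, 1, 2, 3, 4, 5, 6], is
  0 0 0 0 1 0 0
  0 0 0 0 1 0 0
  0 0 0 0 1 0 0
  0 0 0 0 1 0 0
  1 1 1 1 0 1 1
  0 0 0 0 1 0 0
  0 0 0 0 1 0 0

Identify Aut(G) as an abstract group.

S_6

Vertex 4 has degree 6 and every other vertex has degree 1, so G is the star K_{1,6} with centre 4. Any automorphism fixes the centre and permutes the 6 leaves freely, so Aut(G) ≅ S_6 of order 6! = 720.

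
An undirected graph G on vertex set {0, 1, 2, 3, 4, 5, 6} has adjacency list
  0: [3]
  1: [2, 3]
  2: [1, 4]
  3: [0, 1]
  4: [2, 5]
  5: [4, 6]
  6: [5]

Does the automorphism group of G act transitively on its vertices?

Automorphisms preserve degree, but G has vertices of degree 1 and vertices of degree 2; no automorphism maps one to the other, so G is not vertex-transitive.

No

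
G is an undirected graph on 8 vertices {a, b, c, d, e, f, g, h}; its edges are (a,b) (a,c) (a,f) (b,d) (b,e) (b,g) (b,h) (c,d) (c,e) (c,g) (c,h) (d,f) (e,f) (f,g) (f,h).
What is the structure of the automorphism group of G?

S_5 × S_3

The vertices split by degree into {b, c, f} (degree 5) and {a, d, e, g, h} (degree 3); every edge runs between the two parts, so G is the complete bipartite graph K_{3,5}. The parts have unequal sizes, so no automorphism swaps them; each part is permuted independently, giving S_5 × S_3 of order 5!·3! = 720.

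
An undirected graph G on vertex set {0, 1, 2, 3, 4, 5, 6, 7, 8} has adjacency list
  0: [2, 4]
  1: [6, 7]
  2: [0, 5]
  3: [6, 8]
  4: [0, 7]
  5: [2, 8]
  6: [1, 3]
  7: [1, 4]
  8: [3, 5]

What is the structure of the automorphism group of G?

D_9

G is 2-regular and connected on 9 vertices, i.e. the cycle C_9. C_9 has 9 rotations and 9 reflections, so Aut(C_9) ≅ D_9 of order 18.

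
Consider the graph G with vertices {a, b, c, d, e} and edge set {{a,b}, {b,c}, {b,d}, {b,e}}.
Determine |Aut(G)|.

Vertex b has degree 4 and every other vertex has degree 1, so G is the star K_{1,4} with centre b. Any automorphism fixes the centre and permutes the 4 leaves freely, so Aut(G) ≅ S_4 of order 4! = 24.

24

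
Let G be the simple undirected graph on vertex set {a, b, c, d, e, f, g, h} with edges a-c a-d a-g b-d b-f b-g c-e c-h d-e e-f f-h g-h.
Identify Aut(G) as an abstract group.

Z_2^3 ⋊ S_3

G is 3-regular and bipartite on 2^3 = 8 vertices with girth 4; it is the hypercube graph Q_3. The symmetry group of the 3-cube is the hyperoctahedral group B_3 = Z_2 ≀ S_3, of order 2^3·3! = 48.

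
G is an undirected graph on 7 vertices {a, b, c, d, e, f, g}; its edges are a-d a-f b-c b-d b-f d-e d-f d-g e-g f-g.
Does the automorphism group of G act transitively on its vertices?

No

Vertex c is the only vertex of degree 1, so every automorphism fixes it; G is not vertex-transitive.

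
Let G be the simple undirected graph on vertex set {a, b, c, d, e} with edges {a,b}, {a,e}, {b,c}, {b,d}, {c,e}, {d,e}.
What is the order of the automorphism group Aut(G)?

12

The vertices split by degree into {b, e} (degree 3) and {a, c, d} (degree 2); every edge runs between the two parts, so G is the complete bipartite graph K_{2,3}. Automorphisms preserve the bipartition setwise (since the parts differ in size) and act as S_3 × S_2 within it; |Aut| = 12.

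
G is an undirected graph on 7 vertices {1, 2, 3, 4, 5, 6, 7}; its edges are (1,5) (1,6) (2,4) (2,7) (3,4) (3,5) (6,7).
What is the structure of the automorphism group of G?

G is 2-regular and connected on 7 vertices, i.e. the cycle C_7. The automorphisms of the 7-cycle are exactly the symmetries of a regular 7-gon: the dihedral group D_7, |D_7| = 14.

D_7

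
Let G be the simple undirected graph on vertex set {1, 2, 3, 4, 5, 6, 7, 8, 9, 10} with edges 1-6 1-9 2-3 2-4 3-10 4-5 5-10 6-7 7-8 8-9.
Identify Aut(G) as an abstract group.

G has two connected components, {2, 3, 4, 5, 10} and {1, 6, 7, 8, 9}; each is 2-regular, so G = C_5 ⊔ C_5. Aut of a disjoint union of two copies of C_5 is the wreath product D_5 ≀ Z_2, of order 2·10² = 200.

(D_5 × D_5) ⋊ Z_2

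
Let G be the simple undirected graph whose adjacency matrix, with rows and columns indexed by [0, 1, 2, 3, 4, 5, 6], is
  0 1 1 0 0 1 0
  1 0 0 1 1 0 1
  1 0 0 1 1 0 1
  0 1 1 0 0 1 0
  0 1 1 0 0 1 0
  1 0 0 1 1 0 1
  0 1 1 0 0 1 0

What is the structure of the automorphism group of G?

S_3 × S_4

The vertices split by degree into {1, 2, 5} (degree 4) and {0, 3, 4, 6} (degree 3); every edge runs between the two parts, so G is the complete bipartite graph K_{3,4}. The parts have unequal sizes, so no automorphism swaps them; each part is permuted independently, giving S_3 × S_4 of order 3!·4! = 144.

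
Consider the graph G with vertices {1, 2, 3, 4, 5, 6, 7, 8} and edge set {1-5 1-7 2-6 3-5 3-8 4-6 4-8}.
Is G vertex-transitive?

No

Automorphisms preserve degree, but G has vertices of degree 1 and vertices of degree 2; no automorphism maps one to the other, so G is not vertex-transitive.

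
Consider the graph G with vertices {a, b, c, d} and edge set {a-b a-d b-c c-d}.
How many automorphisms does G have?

G is 2-regular and bipartite on 2^2 = 4 vertices with girth 4; it is the hypercube graph Q_2. Aut(Q_2) consists of the signed permutations of the 2 coordinate axes: 2! permutations times 2^2 sign flips, so |Aut| = 2^2·2! = 8.

8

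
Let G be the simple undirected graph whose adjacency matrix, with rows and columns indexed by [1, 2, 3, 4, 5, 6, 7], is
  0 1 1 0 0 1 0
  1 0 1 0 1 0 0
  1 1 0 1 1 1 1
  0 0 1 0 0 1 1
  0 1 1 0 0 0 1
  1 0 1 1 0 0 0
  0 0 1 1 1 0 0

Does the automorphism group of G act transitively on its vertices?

Vertex 3 is the only vertex of degree 6, so every automorphism fixes it; G is not vertex-transitive.

No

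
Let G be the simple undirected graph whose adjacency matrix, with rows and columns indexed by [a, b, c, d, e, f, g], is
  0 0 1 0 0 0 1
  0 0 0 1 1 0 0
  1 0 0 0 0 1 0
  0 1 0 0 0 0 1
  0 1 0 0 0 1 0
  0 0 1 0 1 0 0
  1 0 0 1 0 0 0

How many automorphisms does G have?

14

G is 2-regular and connected on 7 vertices, i.e. the cycle C_7. C_7 has 7 rotations and 7 reflections, so Aut(C_7) ≅ D_7 of order 14.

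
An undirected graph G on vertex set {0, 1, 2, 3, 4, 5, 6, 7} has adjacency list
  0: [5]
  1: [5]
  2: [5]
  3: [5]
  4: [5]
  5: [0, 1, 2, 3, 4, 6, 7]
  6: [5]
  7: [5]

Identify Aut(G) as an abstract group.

Vertex 5 has degree 7 and every other vertex has degree 1, so G is the star K_{1,7} with centre 5. Any automorphism fixes the centre and permutes the 7 leaves freely, so Aut(G) ≅ S_7 of order 7! = 5040.

S_7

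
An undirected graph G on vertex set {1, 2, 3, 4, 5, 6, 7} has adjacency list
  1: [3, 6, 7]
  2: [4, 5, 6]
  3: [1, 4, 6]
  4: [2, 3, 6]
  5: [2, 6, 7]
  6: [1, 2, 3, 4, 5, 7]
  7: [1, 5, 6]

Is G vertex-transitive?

Vertex 6 is the only vertex of degree 6, so every automorphism fixes it; G is not vertex-transitive.

No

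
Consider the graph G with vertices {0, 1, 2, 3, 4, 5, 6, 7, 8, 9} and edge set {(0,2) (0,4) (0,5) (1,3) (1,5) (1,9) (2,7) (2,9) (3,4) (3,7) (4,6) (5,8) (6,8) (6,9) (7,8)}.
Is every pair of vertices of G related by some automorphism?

Yes

G is 3-regular on 10 vertices with no triangles and no 4-cycles (girth 5): this is the Petersen graph. It is a classical fact that the Petersen graph has automorphism group S_5 (order 120), arising from its description as the Kneser graph K(5,2). This group acts transitively on the 10 vertices.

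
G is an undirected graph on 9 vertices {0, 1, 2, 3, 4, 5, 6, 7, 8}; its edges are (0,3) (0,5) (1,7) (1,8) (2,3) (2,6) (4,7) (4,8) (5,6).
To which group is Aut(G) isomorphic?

G has two connected components, {0, 2, 3, 5, 6} and {1, 4, 7, 8}; each is 2-regular, so G = C_5 ⊔ C_4. The components are non-isomorphic (different sizes), so Aut(G) = Aut(C_5) × Aut(C_4) = D_5 × D_4 of order 10·8 = 80.

D_5 × D_4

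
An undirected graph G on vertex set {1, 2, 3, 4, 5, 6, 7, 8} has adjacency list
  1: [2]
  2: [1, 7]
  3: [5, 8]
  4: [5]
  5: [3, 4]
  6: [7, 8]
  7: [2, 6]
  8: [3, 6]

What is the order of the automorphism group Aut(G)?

2

The degree sequence is [1, 2, 2, 1, 2, 2, 2, 2]; the two degree-1 vertices 1 and 4 are the ends of a path, so G = P_8. The only nontrivial automorphism of a path is the end-to-end reflection, so Aut(G) ≅ Z_2.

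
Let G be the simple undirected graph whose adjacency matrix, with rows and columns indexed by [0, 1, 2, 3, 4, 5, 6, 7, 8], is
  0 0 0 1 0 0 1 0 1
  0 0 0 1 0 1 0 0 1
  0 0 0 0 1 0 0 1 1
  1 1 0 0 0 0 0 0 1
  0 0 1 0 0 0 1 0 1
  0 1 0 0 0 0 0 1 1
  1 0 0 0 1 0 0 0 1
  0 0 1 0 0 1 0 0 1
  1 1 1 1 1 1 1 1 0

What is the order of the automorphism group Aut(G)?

16

Vertex 8 is the unique vertex of degree 8; the remaining 8 vertices each have degree 3 and induce a cycle, so G is the wheel on 9 vertices with hub 8. With the hub fixed, the remaining symmetry is that of the rim cycle C_8, giving the dihedral group D_8.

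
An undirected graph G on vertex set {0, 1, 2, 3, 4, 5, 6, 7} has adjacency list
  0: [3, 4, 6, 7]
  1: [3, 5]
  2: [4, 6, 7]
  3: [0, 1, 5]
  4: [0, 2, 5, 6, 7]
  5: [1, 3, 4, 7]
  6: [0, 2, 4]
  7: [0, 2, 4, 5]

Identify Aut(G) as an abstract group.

1

The degree sequence is [4, 2, 3, 3, 5, 4, 3, 4]. Checking the degree-preserving permutations of the vertex set shows that none except the identity preserves every edge, so Aut(G) is trivial.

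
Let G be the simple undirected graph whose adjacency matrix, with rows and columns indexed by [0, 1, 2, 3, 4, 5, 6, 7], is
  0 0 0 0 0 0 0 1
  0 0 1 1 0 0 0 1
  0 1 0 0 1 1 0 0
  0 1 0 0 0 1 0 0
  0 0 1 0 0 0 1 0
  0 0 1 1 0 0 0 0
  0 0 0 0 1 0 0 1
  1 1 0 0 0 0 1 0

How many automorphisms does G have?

1

The degree sequence is [1, 3, 3, 2, 2, 2, 2, 3]. Checking the degree-preserving permutations of the vertex set shows that none except the identity preserves every edge, so Aut(G) is trivial.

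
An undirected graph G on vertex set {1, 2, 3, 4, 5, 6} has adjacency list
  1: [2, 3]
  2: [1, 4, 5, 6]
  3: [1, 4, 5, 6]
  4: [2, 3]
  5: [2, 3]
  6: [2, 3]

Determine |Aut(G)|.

48

The vertices split by degree into {2, 3} (degree 4) and {1, 4, 5, 6} (degree 2); every edge runs between the two parts, so G is the complete bipartite graph K_{2,4}. Automorphisms preserve the bipartition setwise (since the parts differ in size) and act as S_2 × S_4 within it; |Aut| = 48.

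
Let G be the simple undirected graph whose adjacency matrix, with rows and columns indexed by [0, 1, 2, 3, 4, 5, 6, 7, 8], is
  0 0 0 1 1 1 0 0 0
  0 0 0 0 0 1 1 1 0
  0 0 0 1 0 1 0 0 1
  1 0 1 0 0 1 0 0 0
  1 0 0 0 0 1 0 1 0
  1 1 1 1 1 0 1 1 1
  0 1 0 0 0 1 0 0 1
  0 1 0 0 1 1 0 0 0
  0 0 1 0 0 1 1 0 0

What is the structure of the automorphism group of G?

D_8

Vertex 5 is the unique vertex of degree 8; the remaining 8 vertices each have degree 3 and induce a cycle, so G is the wheel on 9 vertices with hub 5. Every automorphism fixes the hub and acts on the rim 8-cycle, so Aut(G) ≅ Aut(C_8) = D_8 of order 16.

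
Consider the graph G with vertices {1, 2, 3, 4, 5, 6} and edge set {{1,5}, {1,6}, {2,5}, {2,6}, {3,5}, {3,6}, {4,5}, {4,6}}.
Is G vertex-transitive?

No

Automorphisms preserve degree, but G has vertices of degree 2 and vertices of degree 4; no automorphism maps one to the other, so G is not vertex-transitive.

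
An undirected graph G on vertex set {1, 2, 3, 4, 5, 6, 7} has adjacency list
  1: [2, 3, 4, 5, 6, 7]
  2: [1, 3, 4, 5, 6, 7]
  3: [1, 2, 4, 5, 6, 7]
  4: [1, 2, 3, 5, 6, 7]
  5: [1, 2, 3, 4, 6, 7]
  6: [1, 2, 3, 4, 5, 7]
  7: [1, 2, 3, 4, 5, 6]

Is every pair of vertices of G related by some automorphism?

All 7 vertices are pairwise adjacent: G = K_7. Every bijection on the vertex set is an automorphism of K_7; hence Aut(K_7) ≅ S_7, order 5040. Under this action every vertex can be carried to every other, so G is vertex-transitive.

Yes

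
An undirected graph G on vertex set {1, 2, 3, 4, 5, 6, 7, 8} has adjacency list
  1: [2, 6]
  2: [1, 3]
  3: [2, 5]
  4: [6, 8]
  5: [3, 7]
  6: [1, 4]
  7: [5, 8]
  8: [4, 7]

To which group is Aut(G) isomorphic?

D_8

G is 2-regular and connected on 8 vertices, i.e. the cycle C_8. C_8 has 8 rotations and 8 reflections, so Aut(C_8) ≅ D_8 of order 16.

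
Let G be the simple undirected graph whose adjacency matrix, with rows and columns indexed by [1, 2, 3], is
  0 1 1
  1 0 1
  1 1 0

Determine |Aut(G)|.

6

Every vertex has degree 2, so G is the complete graph K_3. Any permutation of the 3 vertices preserves K_3, so Aut(K_3) = S_3 of order 3! = 6.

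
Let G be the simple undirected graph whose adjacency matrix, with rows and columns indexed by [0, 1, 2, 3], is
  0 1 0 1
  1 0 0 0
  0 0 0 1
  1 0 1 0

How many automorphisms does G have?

2

The degree sequence is [2, 1, 1, 2]; the two degree-1 vertices 1 and 2 are the ends of a path, so G = P_4. A path has exactly one nontrivial symmetry — reversal — giving Aut(G) of order 2.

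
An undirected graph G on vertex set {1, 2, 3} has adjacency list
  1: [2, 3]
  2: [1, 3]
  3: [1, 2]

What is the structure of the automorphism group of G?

Every vertex has degree 2, so G is the complete graph K_3. Every bijection on the vertex set is an automorphism of K_3; hence Aut(K_3) ≅ S_3, order 6.

the symmetric group on 3 letters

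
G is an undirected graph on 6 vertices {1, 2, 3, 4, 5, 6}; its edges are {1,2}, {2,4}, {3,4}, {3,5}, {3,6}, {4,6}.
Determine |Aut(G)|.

Degrees alone do not determine every vertex (e.g. 1 and 5 both have degree 1), but their neighbour-degree multisets differ: N(1) has degrees [2] while N(5) has degrees [3]. Repeating this refinement separates all vertices, so the only automorphism is the identity.

1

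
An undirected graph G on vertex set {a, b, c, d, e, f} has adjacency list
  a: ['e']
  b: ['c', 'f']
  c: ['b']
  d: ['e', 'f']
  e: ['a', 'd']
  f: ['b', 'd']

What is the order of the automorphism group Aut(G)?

The degree sequence is [1, 2, 1, 2, 2, 2]; the two degree-1 vertices a and c are the ends of a path, so G = P_6. A path has exactly one nontrivial symmetry — reversal — giving Aut(G) of order 2.

2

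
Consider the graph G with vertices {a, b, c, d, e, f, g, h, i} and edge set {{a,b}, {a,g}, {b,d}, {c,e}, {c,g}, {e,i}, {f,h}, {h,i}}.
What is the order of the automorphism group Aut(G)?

2

The degree sequence is [2, 2, 2, 1, 2, 1, 2, 2, 2]; the two degree-1 vertices d and f are the ends of a path, so G = P_9. A path has exactly one nontrivial symmetry — reversal — giving Aut(G) of order 2.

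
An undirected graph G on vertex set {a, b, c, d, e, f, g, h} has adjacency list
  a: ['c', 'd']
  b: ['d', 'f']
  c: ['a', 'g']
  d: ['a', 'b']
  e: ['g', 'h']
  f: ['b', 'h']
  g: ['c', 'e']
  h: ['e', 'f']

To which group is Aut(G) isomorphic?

G is 2-regular and connected on 8 vertices, i.e. the cycle C_8. C_8 has 8 rotations and 8 reflections, so Aut(C_8) ≅ D_8 of order 16.

the dihedral group of order 16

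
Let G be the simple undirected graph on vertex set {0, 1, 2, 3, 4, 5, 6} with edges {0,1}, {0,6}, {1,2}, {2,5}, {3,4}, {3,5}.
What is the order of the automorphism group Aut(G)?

The degree sequence is [2, 2, 2, 2, 1, 2, 1]; the two degree-1 vertices 4 and 6 are the ends of a path, so G = P_7. The only nontrivial automorphism of a path is the end-to-end reflection, so Aut(G) ≅ Z_2.

2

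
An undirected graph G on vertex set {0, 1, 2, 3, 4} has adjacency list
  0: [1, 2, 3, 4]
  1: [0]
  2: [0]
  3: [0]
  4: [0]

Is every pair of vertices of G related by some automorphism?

No

Vertex 0 is the only vertex of degree 4, so every automorphism fixes it; G is not vertex-transitive.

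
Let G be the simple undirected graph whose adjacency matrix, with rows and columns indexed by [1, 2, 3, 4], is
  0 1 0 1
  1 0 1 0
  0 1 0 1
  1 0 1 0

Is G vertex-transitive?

G is 2-regular and bipartite on 2^2 = 4 vertices with girth 4; it is the hypercube graph Q_2. Aut(Q_2) consists of the signed permutations of the 2 coordinate axes: 2! permutations times 2^2 sign flips, so |Aut| = 2^2·2! = 8. Under this action every vertex can be carried to every other, so G is vertex-transitive.

Yes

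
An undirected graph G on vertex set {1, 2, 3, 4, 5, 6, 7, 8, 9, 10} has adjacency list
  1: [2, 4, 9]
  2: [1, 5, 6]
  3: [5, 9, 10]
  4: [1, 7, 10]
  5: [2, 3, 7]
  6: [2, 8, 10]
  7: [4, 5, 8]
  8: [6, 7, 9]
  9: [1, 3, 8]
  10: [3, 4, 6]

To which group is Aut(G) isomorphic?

G is 3-regular on 10 vertices with no triangles and no 4-cycles (girth 5): this is the Petersen graph. It is a classical fact that the Petersen graph has automorphism group S_5 (order 120), arising from its description as the Kneser graph K(5,2).

the symmetric group S_5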